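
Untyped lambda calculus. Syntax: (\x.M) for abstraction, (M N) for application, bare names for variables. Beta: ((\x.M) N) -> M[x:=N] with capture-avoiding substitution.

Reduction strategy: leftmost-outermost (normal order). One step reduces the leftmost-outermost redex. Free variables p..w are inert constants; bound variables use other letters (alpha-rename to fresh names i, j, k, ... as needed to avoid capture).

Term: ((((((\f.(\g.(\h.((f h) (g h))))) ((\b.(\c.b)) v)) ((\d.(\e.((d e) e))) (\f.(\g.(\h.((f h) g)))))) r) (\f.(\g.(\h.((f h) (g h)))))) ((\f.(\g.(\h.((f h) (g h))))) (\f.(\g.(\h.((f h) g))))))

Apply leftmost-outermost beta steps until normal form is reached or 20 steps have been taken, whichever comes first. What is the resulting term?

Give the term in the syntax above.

Answer: (((v (\h.((r h) r))) (\f.(\g.(\h.((f h) (g h)))))) (\g.(\h.(\i.((h i) (g h))))))

Derivation:
Step 0: ((((((\f.(\g.(\h.((f h) (g h))))) ((\b.(\c.b)) v)) ((\d.(\e.((d e) e))) (\f.(\g.(\h.((f h) g)))))) r) (\f.(\g.(\h.((f h) (g h)))))) ((\f.(\g.(\h.((f h) (g h))))) (\f.(\g.(\h.((f h) g))))))
Step 1: (((((\g.(\h.((((\b.(\c.b)) v) h) (g h)))) ((\d.(\e.((d e) e))) (\f.(\g.(\h.((f h) g)))))) r) (\f.(\g.(\h.((f h) (g h)))))) ((\f.(\g.(\h.((f h) (g h))))) (\f.(\g.(\h.((f h) g))))))
Step 2: ((((\h.((((\b.(\c.b)) v) h) (((\d.(\e.((d e) e))) (\f.(\g.(\h.((f h) g))))) h))) r) (\f.(\g.(\h.((f h) (g h)))))) ((\f.(\g.(\h.((f h) (g h))))) (\f.(\g.(\h.((f h) g))))))
Step 3: ((((((\b.(\c.b)) v) r) (((\d.(\e.((d e) e))) (\f.(\g.(\h.((f h) g))))) r)) (\f.(\g.(\h.((f h) (g h)))))) ((\f.(\g.(\h.((f h) (g h))))) (\f.(\g.(\h.((f h) g))))))
Step 4: (((((\c.v) r) (((\d.(\e.((d e) e))) (\f.(\g.(\h.((f h) g))))) r)) (\f.(\g.(\h.((f h) (g h)))))) ((\f.(\g.(\h.((f h) (g h))))) (\f.(\g.(\h.((f h) g))))))
Step 5: (((v (((\d.(\e.((d e) e))) (\f.(\g.(\h.((f h) g))))) r)) (\f.(\g.(\h.((f h) (g h)))))) ((\f.(\g.(\h.((f h) (g h))))) (\f.(\g.(\h.((f h) g))))))
Step 6: (((v ((\e.(((\f.(\g.(\h.((f h) g)))) e) e)) r)) (\f.(\g.(\h.((f h) (g h)))))) ((\f.(\g.(\h.((f h) (g h))))) (\f.(\g.(\h.((f h) g))))))
Step 7: (((v (((\f.(\g.(\h.((f h) g)))) r) r)) (\f.(\g.(\h.((f h) (g h)))))) ((\f.(\g.(\h.((f h) (g h))))) (\f.(\g.(\h.((f h) g))))))
Step 8: (((v ((\g.(\h.((r h) g))) r)) (\f.(\g.(\h.((f h) (g h)))))) ((\f.(\g.(\h.((f h) (g h))))) (\f.(\g.(\h.((f h) g))))))
Step 9: (((v (\h.((r h) r))) (\f.(\g.(\h.((f h) (g h)))))) ((\f.(\g.(\h.((f h) (g h))))) (\f.(\g.(\h.((f h) g))))))
Step 10: (((v (\h.((r h) r))) (\f.(\g.(\h.((f h) (g h)))))) (\g.(\h.(((\f.(\g.(\h.((f h) g)))) h) (g h)))))
Step 11: (((v (\h.((r h) r))) (\f.(\g.(\h.((f h) (g h)))))) (\g.(\h.((\g.(\i.((h i) g))) (g h)))))
Step 12: (((v (\h.((r h) r))) (\f.(\g.(\h.((f h) (g h)))))) (\g.(\h.(\i.((h i) (g h))))))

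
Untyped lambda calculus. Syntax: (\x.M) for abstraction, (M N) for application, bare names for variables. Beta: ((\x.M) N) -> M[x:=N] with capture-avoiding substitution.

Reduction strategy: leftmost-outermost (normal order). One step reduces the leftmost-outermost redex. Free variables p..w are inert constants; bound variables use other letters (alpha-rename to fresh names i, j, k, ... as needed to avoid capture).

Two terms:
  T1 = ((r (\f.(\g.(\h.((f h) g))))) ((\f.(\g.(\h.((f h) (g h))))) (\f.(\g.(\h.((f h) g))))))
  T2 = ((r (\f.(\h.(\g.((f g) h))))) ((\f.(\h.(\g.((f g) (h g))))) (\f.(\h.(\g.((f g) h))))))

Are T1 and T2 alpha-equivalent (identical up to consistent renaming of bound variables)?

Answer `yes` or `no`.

Answer: yes

Derivation:
Term 1: ((r (\f.(\g.(\h.((f h) g))))) ((\f.(\g.(\h.((f h) (g h))))) (\f.(\g.(\h.((f h) g))))))
Term 2: ((r (\f.(\h.(\g.((f g) h))))) ((\f.(\h.(\g.((f g) (h g))))) (\f.(\h.(\g.((f g) h))))))
Alpha-equivalence: compare structure up to binder renaming.
Result: True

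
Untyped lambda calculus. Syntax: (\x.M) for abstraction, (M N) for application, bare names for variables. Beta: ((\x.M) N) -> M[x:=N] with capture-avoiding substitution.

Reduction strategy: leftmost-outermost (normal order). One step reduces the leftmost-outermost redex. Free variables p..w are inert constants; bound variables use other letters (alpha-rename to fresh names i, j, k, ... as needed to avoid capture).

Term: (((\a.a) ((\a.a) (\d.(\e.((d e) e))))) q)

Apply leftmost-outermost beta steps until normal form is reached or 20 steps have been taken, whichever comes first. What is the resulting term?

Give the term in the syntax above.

Step 0: (((\a.a) ((\a.a) (\d.(\e.((d e) e))))) q)
Step 1: (((\a.a) (\d.(\e.((d e) e)))) q)
Step 2: ((\d.(\e.((d e) e))) q)
Step 3: (\e.((q e) e))

Answer: (\e.((q e) e))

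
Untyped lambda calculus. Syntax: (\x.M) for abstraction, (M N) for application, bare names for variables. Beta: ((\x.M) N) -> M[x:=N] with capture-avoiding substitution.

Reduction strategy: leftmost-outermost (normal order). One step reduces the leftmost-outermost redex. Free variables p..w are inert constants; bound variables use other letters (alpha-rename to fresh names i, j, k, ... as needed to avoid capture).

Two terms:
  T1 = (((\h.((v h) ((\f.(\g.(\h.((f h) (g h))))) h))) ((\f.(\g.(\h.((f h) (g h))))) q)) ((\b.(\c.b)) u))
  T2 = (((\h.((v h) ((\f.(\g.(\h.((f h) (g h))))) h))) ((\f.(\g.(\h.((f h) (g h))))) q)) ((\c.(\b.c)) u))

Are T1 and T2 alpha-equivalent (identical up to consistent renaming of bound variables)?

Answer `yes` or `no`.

Answer: yes

Derivation:
Term 1: (((\h.((v h) ((\f.(\g.(\h.((f h) (g h))))) h))) ((\f.(\g.(\h.((f h) (g h))))) q)) ((\b.(\c.b)) u))
Term 2: (((\h.((v h) ((\f.(\g.(\h.((f h) (g h))))) h))) ((\f.(\g.(\h.((f h) (g h))))) q)) ((\c.(\b.c)) u))
Alpha-equivalence: compare structure up to binder renaming.
Result: True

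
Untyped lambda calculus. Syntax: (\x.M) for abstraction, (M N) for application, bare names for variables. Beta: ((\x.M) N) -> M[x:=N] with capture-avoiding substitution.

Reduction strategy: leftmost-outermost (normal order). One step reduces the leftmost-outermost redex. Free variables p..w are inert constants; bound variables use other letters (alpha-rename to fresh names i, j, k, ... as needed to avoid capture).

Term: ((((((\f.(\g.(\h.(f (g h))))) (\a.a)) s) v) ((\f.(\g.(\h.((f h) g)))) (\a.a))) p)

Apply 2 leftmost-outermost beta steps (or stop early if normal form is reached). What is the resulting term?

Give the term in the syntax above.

Answer: ((((\h.((\a.a) (s h))) v) ((\f.(\g.(\h.((f h) g)))) (\a.a))) p)

Derivation:
Step 0: ((((((\f.(\g.(\h.(f (g h))))) (\a.a)) s) v) ((\f.(\g.(\h.((f h) g)))) (\a.a))) p)
Step 1: (((((\g.(\h.((\a.a) (g h)))) s) v) ((\f.(\g.(\h.((f h) g)))) (\a.a))) p)
Step 2: ((((\h.((\a.a) (s h))) v) ((\f.(\g.(\h.((f h) g)))) (\a.a))) p)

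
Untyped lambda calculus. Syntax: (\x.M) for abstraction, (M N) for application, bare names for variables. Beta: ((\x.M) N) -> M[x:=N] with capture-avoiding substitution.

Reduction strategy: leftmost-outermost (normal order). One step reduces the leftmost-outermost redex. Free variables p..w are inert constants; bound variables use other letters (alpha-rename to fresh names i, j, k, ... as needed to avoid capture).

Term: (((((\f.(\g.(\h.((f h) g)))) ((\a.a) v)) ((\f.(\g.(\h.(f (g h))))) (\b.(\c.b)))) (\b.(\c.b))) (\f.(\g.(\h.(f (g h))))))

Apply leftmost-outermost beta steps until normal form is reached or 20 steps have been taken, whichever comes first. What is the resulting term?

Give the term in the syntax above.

Answer: (((v (\b.(\c.b))) (\g.(\h.(\c.(g h))))) (\f.(\g.(\h.(f (g h))))))

Derivation:
Step 0: (((((\f.(\g.(\h.((f h) g)))) ((\a.a) v)) ((\f.(\g.(\h.(f (g h))))) (\b.(\c.b)))) (\b.(\c.b))) (\f.(\g.(\h.(f (g h))))))
Step 1: ((((\g.(\h.((((\a.a) v) h) g))) ((\f.(\g.(\h.(f (g h))))) (\b.(\c.b)))) (\b.(\c.b))) (\f.(\g.(\h.(f (g h))))))
Step 2: (((\h.((((\a.a) v) h) ((\f.(\g.(\h.(f (g h))))) (\b.(\c.b))))) (\b.(\c.b))) (\f.(\g.(\h.(f (g h))))))
Step 3: (((((\a.a) v) (\b.(\c.b))) ((\f.(\g.(\h.(f (g h))))) (\b.(\c.b)))) (\f.(\g.(\h.(f (g h))))))
Step 4: (((v (\b.(\c.b))) ((\f.(\g.(\h.(f (g h))))) (\b.(\c.b)))) (\f.(\g.(\h.(f (g h))))))
Step 5: (((v (\b.(\c.b))) (\g.(\h.((\b.(\c.b)) (g h))))) (\f.(\g.(\h.(f (g h))))))
Step 6: (((v (\b.(\c.b))) (\g.(\h.(\c.(g h))))) (\f.(\g.(\h.(f (g h))))))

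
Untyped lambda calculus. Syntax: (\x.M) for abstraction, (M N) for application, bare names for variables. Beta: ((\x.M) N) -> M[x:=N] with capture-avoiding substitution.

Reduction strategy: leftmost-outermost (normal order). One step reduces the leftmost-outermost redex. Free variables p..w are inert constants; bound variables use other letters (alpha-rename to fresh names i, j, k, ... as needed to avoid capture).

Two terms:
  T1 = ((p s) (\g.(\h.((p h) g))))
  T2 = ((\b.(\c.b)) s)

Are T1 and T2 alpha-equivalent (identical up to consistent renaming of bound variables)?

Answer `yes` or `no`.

Answer: no

Derivation:
Term 1: ((p s) (\g.(\h.((p h) g))))
Term 2: ((\b.(\c.b)) s)
Alpha-equivalence: compare structure up to binder renaming.
Result: False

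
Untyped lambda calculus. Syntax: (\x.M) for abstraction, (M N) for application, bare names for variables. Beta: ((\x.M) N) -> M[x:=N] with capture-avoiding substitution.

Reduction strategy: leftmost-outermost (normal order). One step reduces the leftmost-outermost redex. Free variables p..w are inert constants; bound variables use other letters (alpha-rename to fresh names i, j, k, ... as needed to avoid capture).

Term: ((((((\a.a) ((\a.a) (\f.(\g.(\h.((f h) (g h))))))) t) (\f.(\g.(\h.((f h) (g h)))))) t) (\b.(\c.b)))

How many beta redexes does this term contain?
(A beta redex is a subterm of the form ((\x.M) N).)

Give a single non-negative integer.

Answer: 2

Derivation:
Term: ((((((\a.a) ((\a.a) (\f.(\g.(\h.((f h) (g h))))))) t) (\f.(\g.(\h.((f h) (g h)))))) t) (\b.(\c.b)))
  Redex: ((\a.a) ((\a.a) (\f.(\g.(\h.((f h) (g h)))))))
  Redex: ((\a.a) (\f.(\g.(\h.((f h) (g h))))))
Total redexes: 2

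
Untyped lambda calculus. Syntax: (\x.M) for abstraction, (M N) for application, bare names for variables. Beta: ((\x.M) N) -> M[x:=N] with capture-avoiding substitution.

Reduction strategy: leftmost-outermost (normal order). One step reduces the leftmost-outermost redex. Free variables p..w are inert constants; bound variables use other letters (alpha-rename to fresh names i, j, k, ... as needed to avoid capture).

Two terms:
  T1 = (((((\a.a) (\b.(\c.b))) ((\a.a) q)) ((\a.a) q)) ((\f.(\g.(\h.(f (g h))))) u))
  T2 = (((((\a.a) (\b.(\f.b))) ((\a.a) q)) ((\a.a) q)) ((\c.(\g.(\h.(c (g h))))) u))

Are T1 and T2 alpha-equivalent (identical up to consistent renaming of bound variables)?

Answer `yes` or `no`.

Term 1: (((((\a.a) (\b.(\c.b))) ((\a.a) q)) ((\a.a) q)) ((\f.(\g.(\h.(f (g h))))) u))
Term 2: (((((\a.a) (\b.(\f.b))) ((\a.a) q)) ((\a.a) q)) ((\c.(\g.(\h.(c (g h))))) u))
Alpha-equivalence: compare structure up to binder renaming.
Result: True

Answer: yes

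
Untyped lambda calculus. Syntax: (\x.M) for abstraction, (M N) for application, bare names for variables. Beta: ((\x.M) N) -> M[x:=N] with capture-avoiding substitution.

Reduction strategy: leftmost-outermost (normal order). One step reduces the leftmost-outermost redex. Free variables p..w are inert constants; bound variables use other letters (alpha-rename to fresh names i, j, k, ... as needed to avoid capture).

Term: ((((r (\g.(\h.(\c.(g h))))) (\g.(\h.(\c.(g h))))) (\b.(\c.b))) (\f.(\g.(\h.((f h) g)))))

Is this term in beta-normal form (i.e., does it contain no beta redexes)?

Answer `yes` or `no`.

Term: ((((r (\g.(\h.(\c.(g h))))) (\g.(\h.(\c.(g h))))) (\b.(\c.b))) (\f.(\g.(\h.((f h) g)))))
No beta redexes found.

Answer: yes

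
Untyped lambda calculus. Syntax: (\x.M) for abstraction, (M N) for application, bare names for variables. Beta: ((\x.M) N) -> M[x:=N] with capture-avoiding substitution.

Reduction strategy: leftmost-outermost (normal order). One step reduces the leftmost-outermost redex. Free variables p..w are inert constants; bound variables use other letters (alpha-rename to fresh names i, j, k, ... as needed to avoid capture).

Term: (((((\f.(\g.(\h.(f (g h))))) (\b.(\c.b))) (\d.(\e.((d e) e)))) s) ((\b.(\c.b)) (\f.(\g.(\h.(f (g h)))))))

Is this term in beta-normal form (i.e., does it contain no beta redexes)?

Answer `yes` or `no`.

Term: (((((\f.(\g.(\h.(f (g h))))) (\b.(\c.b))) (\d.(\e.((d e) e)))) s) ((\b.(\c.b)) (\f.(\g.(\h.(f (g h)))))))
Found 2 beta redex(es).

Answer: no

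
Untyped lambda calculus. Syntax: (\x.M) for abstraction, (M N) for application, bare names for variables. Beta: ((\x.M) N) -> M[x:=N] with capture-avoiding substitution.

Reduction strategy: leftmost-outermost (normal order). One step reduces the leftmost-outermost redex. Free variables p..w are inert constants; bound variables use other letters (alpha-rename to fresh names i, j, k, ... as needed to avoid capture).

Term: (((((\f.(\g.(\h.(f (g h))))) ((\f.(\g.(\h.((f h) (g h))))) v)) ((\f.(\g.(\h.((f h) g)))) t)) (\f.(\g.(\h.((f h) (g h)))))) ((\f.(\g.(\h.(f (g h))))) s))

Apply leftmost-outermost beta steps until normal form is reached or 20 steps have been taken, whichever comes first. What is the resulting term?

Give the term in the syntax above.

Step 0: (((((\f.(\g.(\h.(f (g h))))) ((\f.(\g.(\h.((f h) (g h))))) v)) ((\f.(\g.(\h.((f h) g)))) t)) (\f.(\g.(\h.((f h) (g h)))))) ((\f.(\g.(\h.(f (g h))))) s))
Step 1: ((((\g.(\h.(((\f.(\g.(\h.((f h) (g h))))) v) (g h)))) ((\f.(\g.(\h.((f h) g)))) t)) (\f.(\g.(\h.((f h) (g h)))))) ((\f.(\g.(\h.(f (g h))))) s))
Step 2: (((\h.(((\f.(\g.(\h.((f h) (g h))))) v) (((\f.(\g.(\h.((f h) g)))) t) h))) (\f.(\g.(\h.((f h) (g h)))))) ((\f.(\g.(\h.(f (g h))))) s))
Step 3: ((((\f.(\g.(\h.((f h) (g h))))) v) (((\f.(\g.(\h.((f h) g)))) t) (\f.(\g.(\h.((f h) (g h))))))) ((\f.(\g.(\h.(f (g h))))) s))
Step 4: (((\g.(\h.((v h) (g h)))) (((\f.(\g.(\h.((f h) g)))) t) (\f.(\g.(\h.((f h) (g h))))))) ((\f.(\g.(\h.(f (g h))))) s))
Step 5: ((\h.((v h) ((((\f.(\g.(\h.((f h) g)))) t) (\f.(\g.(\h.((f h) (g h)))))) h))) ((\f.(\g.(\h.(f (g h))))) s))
Step 6: ((v ((\f.(\g.(\h.(f (g h))))) s)) ((((\f.(\g.(\h.((f h) g)))) t) (\f.(\g.(\h.((f h) (g h)))))) ((\f.(\g.(\h.(f (g h))))) s)))
Step 7: ((v (\g.(\h.(s (g h))))) ((((\f.(\g.(\h.((f h) g)))) t) (\f.(\g.(\h.((f h) (g h)))))) ((\f.(\g.(\h.(f (g h))))) s)))
Step 8: ((v (\g.(\h.(s (g h))))) (((\g.(\h.((t h) g))) (\f.(\g.(\h.((f h) (g h)))))) ((\f.(\g.(\h.(f (g h))))) s)))
Step 9: ((v (\g.(\h.(s (g h))))) ((\h.((t h) (\f.(\g.(\h.((f h) (g h))))))) ((\f.(\g.(\h.(f (g h))))) s)))
Step 10: ((v (\g.(\h.(s (g h))))) ((t ((\f.(\g.(\h.(f (g h))))) s)) (\f.(\g.(\h.((f h) (g h)))))))
Step 11: ((v (\g.(\h.(s (g h))))) ((t (\g.(\h.(s (g h))))) (\f.(\g.(\h.((f h) (g h)))))))

Answer: ((v (\g.(\h.(s (g h))))) ((t (\g.(\h.(s (g h))))) (\f.(\g.(\h.((f h) (g h)))))))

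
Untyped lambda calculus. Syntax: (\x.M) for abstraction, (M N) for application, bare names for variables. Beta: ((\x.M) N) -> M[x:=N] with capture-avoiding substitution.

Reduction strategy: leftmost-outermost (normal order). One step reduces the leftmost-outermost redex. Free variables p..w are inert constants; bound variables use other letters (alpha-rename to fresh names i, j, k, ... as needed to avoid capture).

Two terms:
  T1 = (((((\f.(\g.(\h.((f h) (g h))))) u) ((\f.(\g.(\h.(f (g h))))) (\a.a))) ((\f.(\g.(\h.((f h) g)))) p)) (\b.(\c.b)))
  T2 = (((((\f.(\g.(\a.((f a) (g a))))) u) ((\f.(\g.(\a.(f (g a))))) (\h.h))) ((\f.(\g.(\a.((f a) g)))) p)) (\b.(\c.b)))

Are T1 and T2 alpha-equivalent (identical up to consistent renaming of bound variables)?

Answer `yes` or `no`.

Term 1: (((((\f.(\g.(\h.((f h) (g h))))) u) ((\f.(\g.(\h.(f (g h))))) (\a.a))) ((\f.(\g.(\h.((f h) g)))) p)) (\b.(\c.b)))
Term 2: (((((\f.(\g.(\a.((f a) (g a))))) u) ((\f.(\g.(\a.(f (g a))))) (\h.h))) ((\f.(\g.(\a.((f a) g)))) p)) (\b.(\c.b)))
Alpha-equivalence: compare structure up to binder renaming.
Result: True

Answer: yes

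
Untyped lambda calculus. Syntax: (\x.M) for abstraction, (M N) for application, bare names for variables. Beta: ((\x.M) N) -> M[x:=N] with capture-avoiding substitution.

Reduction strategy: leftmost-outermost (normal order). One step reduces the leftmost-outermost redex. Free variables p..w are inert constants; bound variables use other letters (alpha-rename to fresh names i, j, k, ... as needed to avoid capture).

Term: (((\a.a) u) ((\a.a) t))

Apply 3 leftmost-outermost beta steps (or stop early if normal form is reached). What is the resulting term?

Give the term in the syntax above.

Step 0: (((\a.a) u) ((\a.a) t))
Step 1: (u ((\a.a) t))
Step 2: (u t)
Step 3: (normal form reached)

Answer: (u t)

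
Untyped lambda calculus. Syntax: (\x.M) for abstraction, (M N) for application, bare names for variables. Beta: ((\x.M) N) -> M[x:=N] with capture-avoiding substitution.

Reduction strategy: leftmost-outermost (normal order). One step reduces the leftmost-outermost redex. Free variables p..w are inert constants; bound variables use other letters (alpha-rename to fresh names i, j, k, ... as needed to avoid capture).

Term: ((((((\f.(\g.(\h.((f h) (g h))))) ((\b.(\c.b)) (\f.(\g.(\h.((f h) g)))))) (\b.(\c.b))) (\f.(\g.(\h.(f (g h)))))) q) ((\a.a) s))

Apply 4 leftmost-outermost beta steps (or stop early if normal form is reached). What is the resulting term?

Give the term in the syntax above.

Answer: (((((\c.(\f.(\g.(\h.((f h) g))))) (\f.(\g.(\h.(f (g h)))))) ((\b.(\c.b)) (\f.(\g.(\h.(f (g h))))))) q) ((\a.a) s))

Derivation:
Step 0: ((((((\f.(\g.(\h.((f h) (g h))))) ((\b.(\c.b)) (\f.(\g.(\h.((f h) g)))))) (\b.(\c.b))) (\f.(\g.(\h.(f (g h)))))) q) ((\a.a) s))
Step 1: (((((\g.(\h.((((\b.(\c.b)) (\f.(\g.(\h.((f h) g))))) h) (g h)))) (\b.(\c.b))) (\f.(\g.(\h.(f (g h)))))) q) ((\a.a) s))
Step 2: ((((\h.((((\b.(\c.b)) (\f.(\g.(\h.((f h) g))))) h) ((\b.(\c.b)) h))) (\f.(\g.(\h.(f (g h)))))) q) ((\a.a) s))
Step 3: ((((((\b.(\c.b)) (\f.(\g.(\h.((f h) g))))) (\f.(\g.(\h.(f (g h)))))) ((\b.(\c.b)) (\f.(\g.(\h.(f (g h))))))) q) ((\a.a) s))
Step 4: (((((\c.(\f.(\g.(\h.((f h) g))))) (\f.(\g.(\h.(f (g h)))))) ((\b.(\c.b)) (\f.(\g.(\h.(f (g h))))))) q) ((\a.a) s))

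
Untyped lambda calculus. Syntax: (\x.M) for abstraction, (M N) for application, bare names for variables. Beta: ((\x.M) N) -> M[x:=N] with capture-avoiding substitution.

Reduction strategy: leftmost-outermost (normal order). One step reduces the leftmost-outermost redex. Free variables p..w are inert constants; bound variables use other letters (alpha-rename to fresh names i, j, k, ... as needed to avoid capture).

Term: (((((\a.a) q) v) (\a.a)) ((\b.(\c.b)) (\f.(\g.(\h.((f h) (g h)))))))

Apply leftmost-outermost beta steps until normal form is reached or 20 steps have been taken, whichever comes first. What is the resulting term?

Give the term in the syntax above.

Step 0: (((((\a.a) q) v) (\a.a)) ((\b.(\c.b)) (\f.(\g.(\h.((f h) (g h)))))))
Step 1: (((q v) (\a.a)) ((\b.(\c.b)) (\f.(\g.(\h.((f h) (g h)))))))
Step 2: (((q v) (\a.a)) (\c.(\f.(\g.(\h.((f h) (g h)))))))

Answer: (((q v) (\a.a)) (\c.(\f.(\g.(\h.((f h) (g h)))))))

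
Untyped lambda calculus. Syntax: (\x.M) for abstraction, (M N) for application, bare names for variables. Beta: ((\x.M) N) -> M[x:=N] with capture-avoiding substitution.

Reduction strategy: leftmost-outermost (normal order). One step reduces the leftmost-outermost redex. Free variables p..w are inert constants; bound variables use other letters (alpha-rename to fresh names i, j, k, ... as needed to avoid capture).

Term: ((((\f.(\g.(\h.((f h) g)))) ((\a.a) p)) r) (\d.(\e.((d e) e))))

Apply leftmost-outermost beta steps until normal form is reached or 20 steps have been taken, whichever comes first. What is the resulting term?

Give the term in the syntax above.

Answer: ((p (\d.(\e.((d e) e)))) r)

Derivation:
Step 0: ((((\f.(\g.(\h.((f h) g)))) ((\a.a) p)) r) (\d.(\e.((d e) e))))
Step 1: (((\g.(\h.((((\a.a) p) h) g))) r) (\d.(\e.((d e) e))))
Step 2: ((\h.((((\a.a) p) h) r)) (\d.(\e.((d e) e))))
Step 3: ((((\a.a) p) (\d.(\e.((d e) e)))) r)
Step 4: ((p (\d.(\e.((d e) e)))) r)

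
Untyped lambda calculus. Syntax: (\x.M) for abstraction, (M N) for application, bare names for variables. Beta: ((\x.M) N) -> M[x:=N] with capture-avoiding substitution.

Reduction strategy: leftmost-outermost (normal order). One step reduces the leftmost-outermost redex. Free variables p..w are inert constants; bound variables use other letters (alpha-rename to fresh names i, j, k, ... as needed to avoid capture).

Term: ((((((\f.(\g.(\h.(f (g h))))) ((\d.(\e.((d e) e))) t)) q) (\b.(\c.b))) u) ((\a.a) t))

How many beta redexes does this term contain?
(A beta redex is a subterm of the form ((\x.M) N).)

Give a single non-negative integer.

Answer: 3

Derivation:
Term: ((((((\f.(\g.(\h.(f (g h))))) ((\d.(\e.((d e) e))) t)) q) (\b.(\c.b))) u) ((\a.a) t))
  Redex: ((\f.(\g.(\h.(f (g h))))) ((\d.(\e.((d e) e))) t))
  Redex: ((\d.(\e.((d e) e))) t)
  Redex: ((\a.a) t)
Total redexes: 3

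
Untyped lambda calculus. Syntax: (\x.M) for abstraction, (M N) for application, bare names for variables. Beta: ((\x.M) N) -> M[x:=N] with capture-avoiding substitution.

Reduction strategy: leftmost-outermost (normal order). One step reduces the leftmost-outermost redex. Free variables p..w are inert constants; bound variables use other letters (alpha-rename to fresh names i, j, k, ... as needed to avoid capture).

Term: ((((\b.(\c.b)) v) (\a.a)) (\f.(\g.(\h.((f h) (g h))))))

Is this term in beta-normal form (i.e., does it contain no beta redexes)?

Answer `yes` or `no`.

Answer: no

Derivation:
Term: ((((\b.(\c.b)) v) (\a.a)) (\f.(\g.(\h.((f h) (g h))))))
Found 1 beta redex(es).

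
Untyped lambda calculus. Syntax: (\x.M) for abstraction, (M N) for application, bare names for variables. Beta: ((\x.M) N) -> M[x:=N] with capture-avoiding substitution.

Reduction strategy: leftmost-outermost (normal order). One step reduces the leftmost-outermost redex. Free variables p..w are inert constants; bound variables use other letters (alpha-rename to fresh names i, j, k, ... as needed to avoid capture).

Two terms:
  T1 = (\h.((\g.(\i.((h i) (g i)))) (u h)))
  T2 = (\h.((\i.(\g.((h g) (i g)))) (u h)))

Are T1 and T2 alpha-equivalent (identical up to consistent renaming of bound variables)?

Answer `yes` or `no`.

Answer: yes

Derivation:
Term 1: (\h.((\g.(\i.((h i) (g i)))) (u h)))
Term 2: (\h.((\i.(\g.((h g) (i g)))) (u h)))
Alpha-equivalence: compare structure up to binder renaming.
Result: True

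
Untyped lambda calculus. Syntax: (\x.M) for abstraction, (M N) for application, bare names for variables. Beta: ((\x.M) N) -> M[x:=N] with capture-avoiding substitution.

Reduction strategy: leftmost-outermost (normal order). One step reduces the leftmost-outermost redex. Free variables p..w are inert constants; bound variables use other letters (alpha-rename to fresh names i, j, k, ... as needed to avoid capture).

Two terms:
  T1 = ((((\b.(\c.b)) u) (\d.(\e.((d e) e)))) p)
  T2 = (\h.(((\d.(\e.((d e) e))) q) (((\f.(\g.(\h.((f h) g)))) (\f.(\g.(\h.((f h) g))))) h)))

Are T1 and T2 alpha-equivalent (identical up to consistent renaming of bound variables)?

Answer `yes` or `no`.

Answer: no

Derivation:
Term 1: ((((\b.(\c.b)) u) (\d.(\e.((d e) e)))) p)
Term 2: (\h.(((\d.(\e.((d e) e))) q) (((\f.(\g.(\h.((f h) g)))) (\f.(\g.(\h.((f h) g))))) h)))
Alpha-equivalence: compare structure up to binder renaming.
Result: False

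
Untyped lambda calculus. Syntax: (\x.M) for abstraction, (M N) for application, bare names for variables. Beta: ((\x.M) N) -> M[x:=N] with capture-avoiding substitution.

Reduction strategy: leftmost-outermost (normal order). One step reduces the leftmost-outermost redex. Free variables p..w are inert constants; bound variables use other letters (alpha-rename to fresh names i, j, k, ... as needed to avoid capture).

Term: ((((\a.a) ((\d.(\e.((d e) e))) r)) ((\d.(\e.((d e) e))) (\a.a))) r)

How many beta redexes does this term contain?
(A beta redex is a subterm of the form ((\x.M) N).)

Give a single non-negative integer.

Answer: 3

Derivation:
Term: ((((\a.a) ((\d.(\e.((d e) e))) r)) ((\d.(\e.((d e) e))) (\a.a))) r)
  Redex: ((\a.a) ((\d.(\e.((d e) e))) r))
  Redex: ((\d.(\e.((d e) e))) r)
  Redex: ((\d.(\e.((d e) e))) (\a.a))
Total redexes: 3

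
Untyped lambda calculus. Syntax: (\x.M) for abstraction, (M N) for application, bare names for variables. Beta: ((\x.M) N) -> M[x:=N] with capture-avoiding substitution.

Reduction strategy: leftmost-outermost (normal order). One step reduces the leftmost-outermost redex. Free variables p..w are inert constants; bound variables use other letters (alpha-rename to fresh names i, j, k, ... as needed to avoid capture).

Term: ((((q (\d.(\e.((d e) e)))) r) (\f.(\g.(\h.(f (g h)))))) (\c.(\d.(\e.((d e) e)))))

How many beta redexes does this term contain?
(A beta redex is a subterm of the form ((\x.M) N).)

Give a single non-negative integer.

Term: ((((q (\d.(\e.((d e) e)))) r) (\f.(\g.(\h.(f (g h)))))) (\c.(\d.(\e.((d e) e)))))
  (no redexes)
Total redexes: 0

Answer: 0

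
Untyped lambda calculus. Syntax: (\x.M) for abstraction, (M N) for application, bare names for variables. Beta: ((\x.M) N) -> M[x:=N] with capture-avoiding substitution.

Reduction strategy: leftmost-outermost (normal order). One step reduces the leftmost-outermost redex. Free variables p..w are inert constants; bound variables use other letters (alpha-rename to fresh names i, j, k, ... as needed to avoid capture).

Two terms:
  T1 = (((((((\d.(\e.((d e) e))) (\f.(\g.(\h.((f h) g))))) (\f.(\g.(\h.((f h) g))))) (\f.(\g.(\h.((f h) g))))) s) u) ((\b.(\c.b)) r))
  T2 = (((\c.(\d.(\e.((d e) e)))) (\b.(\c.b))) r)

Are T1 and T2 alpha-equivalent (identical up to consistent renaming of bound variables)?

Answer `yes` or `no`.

Answer: no

Derivation:
Term 1: (((((((\d.(\e.((d e) e))) (\f.(\g.(\h.((f h) g))))) (\f.(\g.(\h.((f h) g))))) (\f.(\g.(\h.((f h) g))))) s) u) ((\b.(\c.b)) r))
Term 2: (((\c.(\d.(\e.((d e) e)))) (\b.(\c.b))) r)
Alpha-equivalence: compare structure up to binder renaming.
Result: False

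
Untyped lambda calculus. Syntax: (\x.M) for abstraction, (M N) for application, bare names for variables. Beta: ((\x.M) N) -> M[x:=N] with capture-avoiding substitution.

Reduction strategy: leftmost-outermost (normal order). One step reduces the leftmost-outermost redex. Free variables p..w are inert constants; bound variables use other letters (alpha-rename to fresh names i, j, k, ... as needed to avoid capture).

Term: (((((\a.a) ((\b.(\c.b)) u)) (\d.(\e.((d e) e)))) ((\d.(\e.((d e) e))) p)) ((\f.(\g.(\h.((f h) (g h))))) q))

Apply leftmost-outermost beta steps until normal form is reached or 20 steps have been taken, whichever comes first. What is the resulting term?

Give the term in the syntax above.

Step 0: (((((\a.a) ((\b.(\c.b)) u)) (\d.(\e.((d e) e)))) ((\d.(\e.((d e) e))) p)) ((\f.(\g.(\h.((f h) (g h))))) q))
Step 1: (((((\b.(\c.b)) u) (\d.(\e.((d e) e)))) ((\d.(\e.((d e) e))) p)) ((\f.(\g.(\h.((f h) (g h))))) q))
Step 2: ((((\c.u) (\d.(\e.((d e) e)))) ((\d.(\e.((d e) e))) p)) ((\f.(\g.(\h.((f h) (g h))))) q))
Step 3: ((u ((\d.(\e.((d e) e))) p)) ((\f.(\g.(\h.((f h) (g h))))) q))
Step 4: ((u (\e.((p e) e))) ((\f.(\g.(\h.((f h) (g h))))) q))
Step 5: ((u (\e.((p e) e))) (\g.(\h.((q h) (g h)))))

Answer: ((u (\e.((p e) e))) (\g.(\h.((q h) (g h)))))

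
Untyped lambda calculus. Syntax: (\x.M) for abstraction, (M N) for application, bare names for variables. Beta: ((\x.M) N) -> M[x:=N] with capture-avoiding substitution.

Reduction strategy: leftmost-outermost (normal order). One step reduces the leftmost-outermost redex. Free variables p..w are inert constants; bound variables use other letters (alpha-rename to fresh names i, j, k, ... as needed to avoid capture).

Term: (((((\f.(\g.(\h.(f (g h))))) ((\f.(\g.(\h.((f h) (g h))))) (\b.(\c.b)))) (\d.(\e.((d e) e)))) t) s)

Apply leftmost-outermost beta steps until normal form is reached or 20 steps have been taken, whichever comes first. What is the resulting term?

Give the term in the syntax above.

Answer: s

Derivation:
Step 0: (((((\f.(\g.(\h.(f (g h))))) ((\f.(\g.(\h.((f h) (g h))))) (\b.(\c.b)))) (\d.(\e.((d e) e)))) t) s)
Step 1: ((((\g.(\h.(((\f.(\g.(\h.((f h) (g h))))) (\b.(\c.b))) (g h)))) (\d.(\e.((d e) e)))) t) s)
Step 2: (((\h.(((\f.(\g.(\h.((f h) (g h))))) (\b.(\c.b))) ((\d.(\e.((d e) e))) h))) t) s)
Step 3: ((((\f.(\g.(\h.((f h) (g h))))) (\b.(\c.b))) ((\d.(\e.((d e) e))) t)) s)
Step 4: (((\g.(\h.(((\b.(\c.b)) h) (g h)))) ((\d.(\e.((d e) e))) t)) s)
Step 5: ((\h.(((\b.(\c.b)) h) (((\d.(\e.((d e) e))) t) h))) s)
Step 6: (((\b.(\c.b)) s) (((\d.(\e.((d e) e))) t) s))
Step 7: ((\c.s) (((\d.(\e.((d e) e))) t) s))
Step 8: s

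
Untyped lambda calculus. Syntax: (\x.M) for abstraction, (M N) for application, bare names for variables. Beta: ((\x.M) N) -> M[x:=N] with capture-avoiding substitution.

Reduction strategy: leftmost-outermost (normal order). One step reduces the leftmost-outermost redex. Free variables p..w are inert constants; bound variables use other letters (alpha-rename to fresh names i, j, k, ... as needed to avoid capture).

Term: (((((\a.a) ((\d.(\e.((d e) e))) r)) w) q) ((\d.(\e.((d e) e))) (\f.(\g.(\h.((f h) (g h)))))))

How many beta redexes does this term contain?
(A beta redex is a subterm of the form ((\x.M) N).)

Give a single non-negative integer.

Term: (((((\a.a) ((\d.(\e.((d e) e))) r)) w) q) ((\d.(\e.((d e) e))) (\f.(\g.(\h.((f h) (g h)))))))
  Redex: ((\a.a) ((\d.(\e.((d e) e))) r))
  Redex: ((\d.(\e.((d e) e))) r)
  Redex: ((\d.(\e.((d e) e))) (\f.(\g.(\h.((f h) (g h))))))
Total redexes: 3

Answer: 3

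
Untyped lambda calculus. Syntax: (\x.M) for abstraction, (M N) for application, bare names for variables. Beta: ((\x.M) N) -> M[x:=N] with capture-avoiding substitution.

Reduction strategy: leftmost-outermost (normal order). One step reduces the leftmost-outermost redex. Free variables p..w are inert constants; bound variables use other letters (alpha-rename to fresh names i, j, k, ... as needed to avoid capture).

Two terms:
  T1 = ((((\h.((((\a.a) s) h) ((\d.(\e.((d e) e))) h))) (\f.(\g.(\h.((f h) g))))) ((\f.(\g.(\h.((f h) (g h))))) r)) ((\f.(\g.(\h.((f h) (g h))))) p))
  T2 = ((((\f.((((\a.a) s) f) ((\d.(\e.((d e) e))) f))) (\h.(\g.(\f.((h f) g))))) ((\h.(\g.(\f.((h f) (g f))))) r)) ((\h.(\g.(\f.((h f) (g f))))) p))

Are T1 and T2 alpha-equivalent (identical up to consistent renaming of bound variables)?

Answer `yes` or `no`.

Answer: yes

Derivation:
Term 1: ((((\h.((((\a.a) s) h) ((\d.(\e.((d e) e))) h))) (\f.(\g.(\h.((f h) g))))) ((\f.(\g.(\h.((f h) (g h))))) r)) ((\f.(\g.(\h.((f h) (g h))))) p))
Term 2: ((((\f.((((\a.a) s) f) ((\d.(\e.((d e) e))) f))) (\h.(\g.(\f.((h f) g))))) ((\h.(\g.(\f.((h f) (g f))))) r)) ((\h.(\g.(\f.((h f) (g f))))) p))
Alpha-equivalence: compare structure up to binder renaming.
Result: True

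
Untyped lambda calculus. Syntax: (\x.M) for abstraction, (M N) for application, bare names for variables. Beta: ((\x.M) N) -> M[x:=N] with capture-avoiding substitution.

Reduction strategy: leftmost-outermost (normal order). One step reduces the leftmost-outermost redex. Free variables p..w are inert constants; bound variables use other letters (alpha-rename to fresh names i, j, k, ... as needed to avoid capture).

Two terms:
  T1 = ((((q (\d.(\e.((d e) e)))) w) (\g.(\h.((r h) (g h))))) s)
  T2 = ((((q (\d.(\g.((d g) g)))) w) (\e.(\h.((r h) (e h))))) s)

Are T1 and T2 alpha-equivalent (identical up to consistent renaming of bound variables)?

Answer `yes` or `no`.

Term 1: ((((q (\d.(\e.((d e) e)))) w) (\g.(\h.((r h) (g h))))) s)
Term 2: ((((q (\d.(\g.((d g) g)))) w) (\e.(\h.((r h) (e h))))) s)
Alpha-equivalence: compare structure up to binder renaming.
Result: True

Answer: yes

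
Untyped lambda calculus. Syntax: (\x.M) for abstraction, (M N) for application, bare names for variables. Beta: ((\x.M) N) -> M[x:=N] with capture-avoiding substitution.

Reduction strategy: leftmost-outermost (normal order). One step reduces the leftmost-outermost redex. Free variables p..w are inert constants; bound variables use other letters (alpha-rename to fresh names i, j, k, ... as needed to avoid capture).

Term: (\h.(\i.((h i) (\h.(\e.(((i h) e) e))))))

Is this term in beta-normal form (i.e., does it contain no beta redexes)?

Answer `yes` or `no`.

Term: (\h.(\i.((h i) (\h.(\e.(((i h) e) e))))))
No beta redexes found.

Answer: yes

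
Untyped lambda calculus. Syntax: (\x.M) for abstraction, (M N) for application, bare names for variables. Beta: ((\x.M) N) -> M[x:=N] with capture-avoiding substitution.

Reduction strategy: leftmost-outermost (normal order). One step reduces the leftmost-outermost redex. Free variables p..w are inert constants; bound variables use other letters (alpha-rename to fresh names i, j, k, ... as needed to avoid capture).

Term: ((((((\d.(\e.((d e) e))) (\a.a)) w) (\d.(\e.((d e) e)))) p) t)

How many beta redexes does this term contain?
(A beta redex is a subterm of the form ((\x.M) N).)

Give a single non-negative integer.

Answer: 1

Derivation:
Term: ((((((\d.(\e.((d e) e))) (\a.a)) w) (\d.(\e.((d e) e)))) p) t)
  Redex: ((\d.(\e.((d e) e))) (\a.a))
Total redexes: 1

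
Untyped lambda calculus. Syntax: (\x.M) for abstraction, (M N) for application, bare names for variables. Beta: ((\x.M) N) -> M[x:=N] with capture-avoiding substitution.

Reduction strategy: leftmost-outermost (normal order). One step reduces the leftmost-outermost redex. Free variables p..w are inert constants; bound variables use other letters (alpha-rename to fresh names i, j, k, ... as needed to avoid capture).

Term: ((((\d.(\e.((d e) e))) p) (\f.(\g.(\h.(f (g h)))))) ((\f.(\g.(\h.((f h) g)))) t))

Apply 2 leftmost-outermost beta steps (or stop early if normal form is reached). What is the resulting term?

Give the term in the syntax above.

Answer: (((p (\f.(\g.(\h.(f (g h)))))) (\f.(\g.(\h.(f (g h)))))) ((\f.(\g.(\h.((f h) g)))) t))

Derivation:
Step 0: ((((\d.(\e.((d e) e))) p) (\f.(\g.(\h.(f (g h)))))) ((\f.(\g.(\h.((f h) g)))) t))
Step 1: (((\e.((p e) e)) (\f.(\g.(\h.(f (g h)))))) ((\f.(\g.(\h.((f h) g)))) t))
Step 2: (((p (\f.(\g.(\h.(f (g h)))))) (\f.(\g.(\h.(f (g h)))))) ((\f.(\g.(\h.((f h) g)))) t))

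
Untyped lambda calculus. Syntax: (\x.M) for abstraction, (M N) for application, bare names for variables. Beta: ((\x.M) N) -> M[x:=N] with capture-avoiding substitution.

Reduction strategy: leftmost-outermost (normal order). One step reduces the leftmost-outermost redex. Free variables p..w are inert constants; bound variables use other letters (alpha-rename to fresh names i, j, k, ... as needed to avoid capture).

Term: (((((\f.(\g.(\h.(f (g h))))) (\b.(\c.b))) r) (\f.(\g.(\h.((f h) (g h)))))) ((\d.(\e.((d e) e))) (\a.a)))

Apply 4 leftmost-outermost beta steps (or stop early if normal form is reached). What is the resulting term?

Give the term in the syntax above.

Answer: ((\c.(r (\f.(\g.(\h.((f h) (g h))))))) ((\d.(\e.((d e) e))) (\a.a)))

Derivation:
Step 0: (((((\f.(\g.(\h.(f (g h))))) (\b.(\c.b))) r) (\f.(\g.(\h.((f h) (g h)))))) ((\d.(\e.((d e) e))) (\a.a)))
Step 1: ((((\g.(\h.((\b.(\c.b)) (g h)))) r) (\f.(\g.(\h.((f h) (g h)))))) ((\d.(\e.((d e) e))) (\a.a)))
Step 2: (((\h.((\b.(\c.b)) (r h))) (\f.(\g.(\h.((f h) (g h)))))) ((\d.(\e.((d e) e))) (\a.a)))
Step 3: (((\b.(\c.b)) (r (\f.(\g.(\h.((f h) (g h))))))) ((\d.(\e.((d e) e))) (\a.a)))
Step 4: ((\c.(r (\f.(\g.(\h.((f h) (g h))))))) ((\d.(\e.((d e) e))) (\a.a)))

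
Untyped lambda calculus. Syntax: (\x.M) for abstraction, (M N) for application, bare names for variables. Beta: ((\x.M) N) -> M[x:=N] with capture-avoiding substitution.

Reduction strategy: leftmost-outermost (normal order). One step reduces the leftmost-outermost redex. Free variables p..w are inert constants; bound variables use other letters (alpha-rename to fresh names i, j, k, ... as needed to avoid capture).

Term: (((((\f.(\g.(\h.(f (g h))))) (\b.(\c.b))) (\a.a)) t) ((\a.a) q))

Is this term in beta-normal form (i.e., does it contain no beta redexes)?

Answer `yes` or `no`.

Answer: no

Derivation:
Term: (((((\f.(\g.(\h.(f (g h))))) (\b.(\c.b))) (\a.a)) t) ((\a.a) q))
Found 2 beta redex(es).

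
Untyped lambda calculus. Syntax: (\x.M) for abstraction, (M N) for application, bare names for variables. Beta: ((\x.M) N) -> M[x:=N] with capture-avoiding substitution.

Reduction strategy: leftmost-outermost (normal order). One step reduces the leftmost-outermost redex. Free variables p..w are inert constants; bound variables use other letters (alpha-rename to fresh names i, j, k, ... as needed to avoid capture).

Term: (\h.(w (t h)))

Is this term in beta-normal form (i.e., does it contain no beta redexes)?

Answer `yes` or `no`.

Term: (\h.(w (t h)))
No beta redexes found.

Answer: yes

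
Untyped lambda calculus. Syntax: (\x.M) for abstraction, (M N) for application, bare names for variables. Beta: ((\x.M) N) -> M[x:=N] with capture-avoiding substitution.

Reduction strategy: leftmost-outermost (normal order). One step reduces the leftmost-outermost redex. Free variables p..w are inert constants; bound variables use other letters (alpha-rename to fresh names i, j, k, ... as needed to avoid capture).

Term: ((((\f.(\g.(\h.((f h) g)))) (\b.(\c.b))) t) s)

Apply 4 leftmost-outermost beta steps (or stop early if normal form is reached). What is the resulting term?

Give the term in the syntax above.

Answer: ((\c.s) t)

Derivation:
Step 0: ((((\f.(\g.(\h.((f h) g)))) (\b.(\c.b))) t) s)
Step 1: (((\g.(\h.(((\b.(\c.b)) h) g))) t) s)
Step 2: ((\h.(((\b.(\c.b)) h) t)) s)
Step 3: (((\b.(\c.b)) s) t)
Step 4: ((\c.s) t)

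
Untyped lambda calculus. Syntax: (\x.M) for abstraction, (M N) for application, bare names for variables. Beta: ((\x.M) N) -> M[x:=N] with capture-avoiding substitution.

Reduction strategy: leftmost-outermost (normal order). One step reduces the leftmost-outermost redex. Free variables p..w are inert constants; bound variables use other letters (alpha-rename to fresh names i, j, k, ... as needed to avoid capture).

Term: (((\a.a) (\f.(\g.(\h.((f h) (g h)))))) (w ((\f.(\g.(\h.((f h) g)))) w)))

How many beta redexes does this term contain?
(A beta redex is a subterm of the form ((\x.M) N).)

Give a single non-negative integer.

Answer: 2

Derivation:
Term: (((\a.a) (\f.(\g.(\h.((f h) (g h)))))) (w ((\f.(\g.(\h.((f h) g)))) w)))
  Redex: ((\a.a) (\f.(\g.(\h.((f h) (g h))))))
  Redex: ((\f.(\g.(\h.((f h) g)))) w)
Total redexes: 2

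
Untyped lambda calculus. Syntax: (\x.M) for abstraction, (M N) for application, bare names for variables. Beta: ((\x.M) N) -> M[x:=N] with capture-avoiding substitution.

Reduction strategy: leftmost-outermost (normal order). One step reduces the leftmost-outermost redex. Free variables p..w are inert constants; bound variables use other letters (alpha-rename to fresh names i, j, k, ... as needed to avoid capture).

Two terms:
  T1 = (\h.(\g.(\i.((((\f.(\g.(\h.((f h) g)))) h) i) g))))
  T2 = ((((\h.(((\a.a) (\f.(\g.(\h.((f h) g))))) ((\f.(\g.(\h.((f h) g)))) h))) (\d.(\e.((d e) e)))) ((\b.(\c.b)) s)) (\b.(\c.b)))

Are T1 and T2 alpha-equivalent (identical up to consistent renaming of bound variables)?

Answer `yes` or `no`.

Term 1: (\h.(\g.(\i.((((\f.(\g.(\h.((f h) g)))) h) i) g))))
Term 2: ((((\h.(((\a.a) (\f.(\g.(\h.((f h) g))))) ((\f.(\g.(\h.((f h) g)))) h))) (\d.(\e.((d e) e)))) ((\b.(\c.b)) s)) (\b.(\c.b)))
Alpha-equivalence: compare structure up to binder renaming.
Result: False

Answer: no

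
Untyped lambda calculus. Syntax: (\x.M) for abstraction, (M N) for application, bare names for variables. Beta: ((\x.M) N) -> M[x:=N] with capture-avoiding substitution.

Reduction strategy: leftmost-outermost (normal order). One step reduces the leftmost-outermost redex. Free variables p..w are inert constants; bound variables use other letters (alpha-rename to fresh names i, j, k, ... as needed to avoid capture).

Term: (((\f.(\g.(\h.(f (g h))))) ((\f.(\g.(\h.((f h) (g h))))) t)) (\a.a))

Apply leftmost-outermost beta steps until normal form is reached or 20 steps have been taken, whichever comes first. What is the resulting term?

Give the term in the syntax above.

Step 0: (((\f.(\g.(\h.(f (g h))))) ((\f.(\g.(\h.((f h) (g h))))) t)) (\a.a))
Step 1: ((\g.(\h.(((\f.(\g.(\h.((f h) (g h))))) t) (g h)))) (\a.a))
Step 2: (\h.(((\f.(\g.(\h.((f h) (g h))))) t) ((\a.a) h)))
Step 3: (\h.((\g.(\h.((t h) (g h)))) ((\a.a) h)))
Step 4: (\h.(\i.((t i) (((\a.a) h) i))))
Step 5: (\h.(\i.((t i) (h i))))

Answer: (\h.(\i.((t i) (h i))))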